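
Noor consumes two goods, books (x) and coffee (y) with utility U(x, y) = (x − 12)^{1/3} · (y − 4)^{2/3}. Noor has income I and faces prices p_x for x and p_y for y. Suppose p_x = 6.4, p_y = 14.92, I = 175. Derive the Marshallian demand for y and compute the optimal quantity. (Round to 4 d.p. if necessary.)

Let x' = x−12, y' = y−4. MRS = (1/2)·y'/x' = p_x/p_y.
Substituting into the budget: x* = 12 + 1/3·(I − 12·p_x − 4·p_y)/p_x, and y* = 4 + 2/3·(…)/p_y.
Discretionary income = 175 − 12·6.4 − 4·14.92 = 38.52; y* = 4 + 2/3·38.52/14.92 = 5.7212.

y* = 5.7212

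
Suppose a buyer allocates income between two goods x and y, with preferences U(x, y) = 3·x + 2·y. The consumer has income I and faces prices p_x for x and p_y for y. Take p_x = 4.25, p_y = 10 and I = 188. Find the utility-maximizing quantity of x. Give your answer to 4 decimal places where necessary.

Perfect substitutes: compare marginal utility per dollar. 3/p_x vs 2/p_y → 0.7059 vs 0.2.
x gives more utility per dollar, so spend all income on x: x* = I/p_x, y* = 0.
Numerically: x* = 44.2353, y* = 0.

x* = 44.2353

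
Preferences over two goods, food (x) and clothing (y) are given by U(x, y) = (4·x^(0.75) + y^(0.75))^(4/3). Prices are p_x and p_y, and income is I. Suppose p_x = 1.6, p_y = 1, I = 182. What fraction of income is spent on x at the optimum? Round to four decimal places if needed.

MRS = MU_x/MU_y = 4·(y/x)^(0.25). Set equal to p_x/p_y.
Solve for the ratio: y/x = [(1/4)·p_x/p_y]^(4).
With the ratio pinned down, the budget gives x* = I/(p_x + p_y·(y/x)) and y* = (y/x)·x*.
Numerically y/x = 0.0256, so x* = 182/(1.6 + 1·0.0256) = 111.9587 and y* = 0.0256·111.9587 = 2.8661.
Expenditure on x: 1.6·111.9587 = 179.1339; share = 0.9843.

share on x = 0.9843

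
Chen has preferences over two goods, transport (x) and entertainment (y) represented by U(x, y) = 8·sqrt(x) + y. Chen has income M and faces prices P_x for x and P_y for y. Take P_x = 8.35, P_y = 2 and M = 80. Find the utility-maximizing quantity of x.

MU_x = 4/√x, MU_y = 1. Tangency: 4/√x = P_x/P_y.
Thus x* = (4·P_y/P_x)² — independent of M — with the rest of income spent on y.
Plugging in: x* = (4·2/8.35)² = 0.9179.

x* = 0.9179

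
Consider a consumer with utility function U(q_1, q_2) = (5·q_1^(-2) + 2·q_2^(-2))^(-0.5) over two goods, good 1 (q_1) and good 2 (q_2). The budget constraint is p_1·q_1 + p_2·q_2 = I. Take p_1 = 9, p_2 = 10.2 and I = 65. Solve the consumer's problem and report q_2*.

q_2* = 2.8341

MU_q_1 ∝ 5·q_1^(-3), MU_q_2 ∝ 2·q_2^(-3), so MRS = (5/2)·(q_2/q_1)^(3) = p_1/p_2.
Solve for the ratio: q_2/q_1 = [(2/5)·p_1/p_2]^(1/3).
With the ratio pinned down, the budget gives q_1* = I/(p_1 + p_2·(q_2/q_1)) and q_2* = (q_2/q_1)·q_1*.
Numerically q_2/q_1 = 0.706698, so q_1* = 65/(9 + 10.2·0.706698) = 4.0103 and q_2* = 0.706698·4.0103 = 2.8341.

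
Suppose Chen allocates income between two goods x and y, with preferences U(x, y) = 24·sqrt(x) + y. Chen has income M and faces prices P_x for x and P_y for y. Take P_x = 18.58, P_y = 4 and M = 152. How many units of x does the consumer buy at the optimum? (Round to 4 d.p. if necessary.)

x* = 6.6741

Set MRS = P_x/P_y: 12·x^(−1/2) = P_x/P_y.
Solve: √x = 12·P_y/P_x, so x*(P_x,P_y) = (12·P_y/P_x)², and y* = (M − P_x·x*)/P_y.
Plugging in: x* = (12·4/18.58)² = 6.6741.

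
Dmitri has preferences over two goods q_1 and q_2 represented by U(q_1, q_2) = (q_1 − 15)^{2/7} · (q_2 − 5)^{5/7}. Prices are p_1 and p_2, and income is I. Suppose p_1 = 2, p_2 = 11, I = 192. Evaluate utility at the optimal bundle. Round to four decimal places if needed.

V = 8.7036

Let q_1' = q_1−15, q_2' = q_2−5. MRS = (2/5)·q_2'/q_1' = p_1/p_2.
Substituting into the budget: q_1* = 15 + 2/7·(I − 15·p_1 − 5·p_2)/p_1, and q_2* = 5 + 5/7·(…)/p_2.
Discretionary income = 192 − 15·2 − 5·11 = 107; q_1* = 15 + 2/7·107/2 = 30.2857; q_2* = 5 + 5/7·107/11 = 11.9481.
Utility at the optimum: U(30.2857, 11.9481) = 8.7036.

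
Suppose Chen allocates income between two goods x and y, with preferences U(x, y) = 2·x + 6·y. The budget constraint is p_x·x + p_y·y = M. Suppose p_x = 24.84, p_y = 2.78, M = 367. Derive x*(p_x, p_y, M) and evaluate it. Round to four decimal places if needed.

x* = 0

y gives more utility per dollar, so spend all income on y: y* = M/p_y, x* = 0.
Numerically: x* = 0, y* = 132.0144.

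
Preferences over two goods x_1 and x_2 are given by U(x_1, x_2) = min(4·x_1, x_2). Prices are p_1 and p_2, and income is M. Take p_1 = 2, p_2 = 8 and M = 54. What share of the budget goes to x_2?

share on x_2 = 0.9412

Leontief preferences: the optimum is at the kink where x_1/1 = x_2/4, i.e. x_2 = 4·x_1.
Budget: p_1·x_1 + p_2·4·x_1 = M, so (p_1 + 4·p_2)·x_1 = M.
Demand: x_1*(p_1,p_2,M) = M/(p_1 + 4·p_2), x_2* = 4·M/(p_1 + 4·p_2).
Here 2 + 4·8 = 34, giving x_1* = 1.5882 and x_2* = 6.3529.
Expenditure on x_2: 8·6.3529 = 50.8235; share = 0.9412.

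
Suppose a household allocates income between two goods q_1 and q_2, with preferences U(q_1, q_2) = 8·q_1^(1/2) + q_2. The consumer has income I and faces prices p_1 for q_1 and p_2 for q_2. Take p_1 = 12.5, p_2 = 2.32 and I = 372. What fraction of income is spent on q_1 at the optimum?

Set MRS = p_1/p_2: 4·q_1^(−1/2) = p_1/p_2.
Solve: √q_1 = 4·p_2/p_1, so q_1*(p_1,p_2) = (4·p_2/p_1)², and q_2* = (I − p_1·q_1*)/p_2.
Plugging in: q_1* = (4·2.32/12.5)² = 0.5512, q_2* = 157.3752.
Expenditure on q_1: 12.5·0.5512 = 6.8895; share = 0.0185.

share on q_1 = 0.0185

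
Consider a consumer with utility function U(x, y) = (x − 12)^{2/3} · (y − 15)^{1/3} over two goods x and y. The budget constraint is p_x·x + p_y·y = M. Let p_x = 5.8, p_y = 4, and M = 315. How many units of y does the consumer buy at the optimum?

MRS = 2·(y−15)/(x−12). Tangency with p_x/p_y gives y−15 = (1/2)·(p_x/p_y)·(x−12).
Substituting into the budget: x* = 12 + 2/3·(M − 12·p_x − 15·p_y)/p_x, and y* = 15 + 1/3·(…)/p_y.
Discretionary income = 315 − 12·5.8 − 15·4 = 185.4; y* = 15 + 1/3·185.4/4 = 30.45.

y* = 30.45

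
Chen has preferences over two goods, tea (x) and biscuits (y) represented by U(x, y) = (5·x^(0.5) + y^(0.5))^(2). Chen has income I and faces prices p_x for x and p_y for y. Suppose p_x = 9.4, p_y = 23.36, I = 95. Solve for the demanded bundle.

x* = 9.9463, y* = 0.0644

From the CES first-order condition, 5·(y/x)^(0.5) = p_x/p_y.
Hence y/x = ((1/5)·p_x/p_y)^(1/(0.5)), i.e. raised to the 2 power.
With the ratio pinned down, the budget gives x* = I/(p_x + p_y·(y/x)) and y* = (y/x)·x*.
Numerically y/x = 0.006477, so x* = 95/(9.4 + 23.36·0.006477) = 9.9463 and y* = 0.006477·9.9463 = 0.0644.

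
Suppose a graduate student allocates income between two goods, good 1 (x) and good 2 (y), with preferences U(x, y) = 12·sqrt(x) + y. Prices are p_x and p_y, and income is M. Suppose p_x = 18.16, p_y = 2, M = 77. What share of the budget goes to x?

Solve: √x = 6·p_y/p_x, so x*(p_x,p_y) = (6·p_y/p_x)², and y* = (M − p_x·x*)/p_y.
Plugging in: x* = (6·2/18.16)² = 0.4366, y* = 34.5352.
Expenditure on x: 18.16·0.4366 = 7.9295; share = 0.103.

share on x = 0.103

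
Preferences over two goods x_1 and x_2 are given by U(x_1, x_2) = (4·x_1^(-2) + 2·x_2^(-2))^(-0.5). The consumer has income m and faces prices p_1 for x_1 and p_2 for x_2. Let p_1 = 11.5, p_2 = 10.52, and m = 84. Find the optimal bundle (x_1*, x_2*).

MU_x_1 ∝ 4·x_1^(-3), MU_x_2 ∝ 2·x_2^(-3), so MRS = 2·(x_2/x_1)^(3) = p_1/p_2.
Hence x_2/x_1 = ((1/2)·p_1/p_2)^(1/(3)), i.e. raised to the 1/3 power.
With the ratio pinned down, the budget gives x_1* = m/(p_1 + p_2·(x_2/x_1)) and x_2* = (x_2/x_1)·x_1*.
Numerically x_2/x_1 = 0.817618, so x_1* = 84/(11.5 + 10.52·0.817618) = 4.1788 and x_2* = 0.817618·4.1788 = 3.4167.

x_1* = 4.1788, x_2* = 3.4167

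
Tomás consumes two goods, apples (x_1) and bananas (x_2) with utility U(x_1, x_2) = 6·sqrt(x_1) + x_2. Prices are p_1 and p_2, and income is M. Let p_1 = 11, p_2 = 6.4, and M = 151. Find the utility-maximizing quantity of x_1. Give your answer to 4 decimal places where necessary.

Utility is quasi-linear in x_2; the FOC for x_1 is 3/√x_1 = p_1/p_2.
Thus x_1* = (3·p_2/p_1)² — independent of M — with the rest of income spent on x_2.
Plugging in: x_1* = (3·6.4/11)² = 3.0466.

x_1* = 3.0466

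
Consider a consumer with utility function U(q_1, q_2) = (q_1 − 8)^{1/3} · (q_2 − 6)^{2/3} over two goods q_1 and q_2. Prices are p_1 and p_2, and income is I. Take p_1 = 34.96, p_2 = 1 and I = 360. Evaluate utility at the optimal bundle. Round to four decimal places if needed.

V = 12.0267

Discretionary income = 360 − 8·34.96 − 6·1 = 74.32; q_1* = 8 + 1/3·74.32/34.96 = 8.7086; q_2* = 6 + 2/3·74.32/1 = 55.5467.
Utility at the optimum: U(8.7086, 55.5467) = 12.0267.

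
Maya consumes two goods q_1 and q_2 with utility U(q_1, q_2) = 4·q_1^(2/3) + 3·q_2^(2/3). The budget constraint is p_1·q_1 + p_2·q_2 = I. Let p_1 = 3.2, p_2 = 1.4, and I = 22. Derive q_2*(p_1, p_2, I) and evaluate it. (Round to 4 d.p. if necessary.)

q_2* = 10.8098

From the CES first-order condition, (4/3)·(q_2/q_1)^(1/3) = p_1/p_2.
Hence q_2/q_1 = ((3/4)·p_1/p_2)^(1/(1/3)), i.e. raised to the 3 power.
With the ratio pinned down, the budget gives q_1* = I/(p_1 + p_2·(q_2/q_1)) and q_2* = (q_2/q_1)·q_1*.
Numerically q_2/q_1 = 5.037901, so q_1* = 22/(3.2 + 1.4·5.037901) = 2.1457 and q_2* = 5.037901·2.1457 = 10.8098.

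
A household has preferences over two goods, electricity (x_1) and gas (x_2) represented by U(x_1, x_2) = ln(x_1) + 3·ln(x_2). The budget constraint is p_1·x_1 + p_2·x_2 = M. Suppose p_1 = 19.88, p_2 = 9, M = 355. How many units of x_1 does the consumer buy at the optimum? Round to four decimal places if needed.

The MRS is (1/3)·x_2/x_1. Set MRS = p_1/p_2.
So p_2·x_2 = 3·p_1·x_1; combined with the budget, a share 0.25 of income goes to x_1.
Demand: x_1*(p_1,p_2,M) = 0.25·M/p_1 and x_2* = 0.75·M/p_2.
At p_1=19.88, p_2=9, M=355: x_1* = 0.25·355/19.88 = 4.4643.

x_1* = 4.4643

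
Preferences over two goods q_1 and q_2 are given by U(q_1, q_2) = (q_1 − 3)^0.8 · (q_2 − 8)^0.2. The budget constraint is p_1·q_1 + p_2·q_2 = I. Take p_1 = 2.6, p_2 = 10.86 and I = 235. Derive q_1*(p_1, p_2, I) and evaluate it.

q_1* = 46.1754

MRS = 4·(q_2−8)/(q_1−3). Tangency with p_1/p_2 gives q_2−8 = (1/4)·(p_1/p_2)·(q_1−3).
Substituting into the budget: q_1* = 3 + 0.8·(I − 3·p_1 − 8·p_2)/p_1, and q_2* = 8 + 0.2·(…)/p_2.
Discretionary income = 235 − 3·2.6 − 8·10.86 = 140.32; q_1* = 3 + 0.8·140.32/2.6 = 46.1754.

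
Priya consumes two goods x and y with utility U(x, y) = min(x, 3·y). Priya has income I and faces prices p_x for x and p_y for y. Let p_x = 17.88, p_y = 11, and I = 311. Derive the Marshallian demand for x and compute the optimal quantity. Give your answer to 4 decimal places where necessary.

x* = 14.4338

Here 3·17.88 + 11 = 64.64, giving x* = 14.4338.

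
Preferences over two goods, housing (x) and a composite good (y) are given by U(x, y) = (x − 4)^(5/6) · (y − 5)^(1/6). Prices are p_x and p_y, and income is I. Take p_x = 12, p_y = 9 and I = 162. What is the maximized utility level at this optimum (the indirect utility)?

MRS = 5·(y−5)/(x−4). Tangency with p_x/p_y gives y−5 = (1/5)·(p_x/p_y)·(x−4).
Substituting into the budget: x* = 4 + 5/6·(I − 4·p_x − 5·p_y)/p_x, and y* = 5 + 1/6·(…)/p_y.
Discretionary income = 162 − 4·12 − 5·9 = 69; x* = 4 + 5/6·69/12 = 8.7917; y* = 5 + 1/6·69/9 = 6.2778.
Utility at the optimum: U(8.7917, 6.2778) = 3.8443.

V = 3.8443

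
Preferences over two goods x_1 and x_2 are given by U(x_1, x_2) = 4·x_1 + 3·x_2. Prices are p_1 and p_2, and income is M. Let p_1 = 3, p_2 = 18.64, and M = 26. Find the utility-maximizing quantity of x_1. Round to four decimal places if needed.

x_1* = 8.6667

Perfect substitutes: compare marginal utility per dollar. 4/p_1 vs 3/p_2 → 1.3333 vs 0.1609.
x_1 gives more utility per dollar, so spend all income on x_1: x_1* = M/p_1, x_2* = 0.
Numerically: x_1* = 8.6667, x_2* = 0.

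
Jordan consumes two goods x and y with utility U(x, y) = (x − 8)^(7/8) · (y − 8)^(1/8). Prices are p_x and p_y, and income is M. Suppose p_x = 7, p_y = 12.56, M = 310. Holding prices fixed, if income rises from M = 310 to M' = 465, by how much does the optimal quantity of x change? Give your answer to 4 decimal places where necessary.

Δx* = 19.375

MRS = 7·(y−8)/(x−8). Tangency with p_x/p_y gives y−8 = (1/7)·(p_x/p_y)·(x−8).
After buying the subsistence bundle (8, 8), a share 0.875 of the remaining income goes to x: x* = 8 + 0.875·(M − 8p_x − 8p_y)/p_x.
Discretionary income = 310 − 8·7 − 8·12.56 = 153.52; x* = 8 + 0.875·153.52/7 = 27.19.
At M' = 465: x* = 46.565. Change: 46.565 − 27.19 = 19.375.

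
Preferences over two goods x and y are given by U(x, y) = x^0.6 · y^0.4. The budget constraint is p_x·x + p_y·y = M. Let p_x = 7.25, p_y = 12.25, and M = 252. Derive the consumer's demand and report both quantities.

MU_x/MU_y = (0.6·y)/(0.4·x); tangency sets this equal to p_x/p_y.
So 0.6·p_y·y = 0.4·p_x·x; combined with the budget, a share 0.6 of income goes to x.
Demand: x*(p_x,p_y,M) = 0.6·M/p_x and y* = 0.4·M/p_y.
At p_x=7.25, p_y=12.25, M=252: x* = 0.6·252/7.25 = 20.8552, y* = 8.2286.

x* = 20.8552, y* = 8.2286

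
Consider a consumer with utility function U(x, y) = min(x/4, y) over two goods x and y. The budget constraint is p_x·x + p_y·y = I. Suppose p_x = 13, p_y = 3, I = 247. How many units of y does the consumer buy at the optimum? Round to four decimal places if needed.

y* = 4.4909

Leontief preferences: the optimum is at the kink where x/4 = y/1, i.e. y = (1/4)·x.
Budget: p_x·x + p_y·(1/4)·x = I, so (4·p_x + p_y)·x = 4·I.
Demand: x*(p_x,p_y,I) = 4·I/(4·p_x + p_y), y* = I/(4·p_x + p_y).
Here 4·13 + 3 = 55, giving y* = 4.4909.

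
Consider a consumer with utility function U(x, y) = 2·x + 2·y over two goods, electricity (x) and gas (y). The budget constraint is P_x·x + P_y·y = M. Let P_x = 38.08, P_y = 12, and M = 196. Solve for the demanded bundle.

Linear utility — the consumer picks whichever good has higher MU/price: 2/38.08 = 0.0525 vs 2/12 = 0.1667.
y gives more utility per dollar, so spend all income on y: y* = M/P_y, x* = 0.
Numerically: x* = 0, y* = 16.3333.

x* = 0, y* = 16.3333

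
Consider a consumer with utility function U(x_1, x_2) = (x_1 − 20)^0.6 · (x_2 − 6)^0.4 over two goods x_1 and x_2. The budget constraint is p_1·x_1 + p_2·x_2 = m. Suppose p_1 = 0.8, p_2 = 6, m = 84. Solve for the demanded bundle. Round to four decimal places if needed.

MRS = (3/2)·(x_2−6)/(x_1−20). Tangency with p_1/p_2 gives x_2−6 = (2/3)·(p_1/p_2)·(x_1−20).
After buying the subsistence bundle (20, 6), a share 0.6 of the remaining income goes to x_1: x_1* = 20 + 0.6·(m − 20p_1 − 6p_2)/p_1.
Discretionary income = 84 − 20·0.8 − 6·6 = 32; x_1* = 20 + 0.6·32/0.8 = 44; x_2* = 6 + 0.4·32/6 = 8.1333.

x_1* = 44, x_2* = 8.1333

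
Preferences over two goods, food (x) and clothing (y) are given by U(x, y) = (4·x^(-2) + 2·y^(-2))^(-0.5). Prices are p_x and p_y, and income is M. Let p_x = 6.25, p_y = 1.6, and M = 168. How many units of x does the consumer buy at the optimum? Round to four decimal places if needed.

x* = 20.3636

From the CES first-order condition, 2·(y/x)^(3) = p_x/p_y.
Hence y/x = ((1/2)·p_x/p_y)^(1/(3)), i.e. raised to the 1/3 power.
Substitute y = (y/x)·x into the budget: x* = M/(p_x + p_y·(y/x)).
Numerically y/x = 1.25, so x* = 168/(6.25 + 1.6·1.25) = 20.3636.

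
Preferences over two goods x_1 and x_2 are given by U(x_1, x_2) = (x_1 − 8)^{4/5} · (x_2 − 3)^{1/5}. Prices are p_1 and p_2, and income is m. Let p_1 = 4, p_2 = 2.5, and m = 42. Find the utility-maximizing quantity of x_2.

x_2* = 3.2

This is Cobb-Douglas in (x_1−8, x_2−3): tangency gives 0.8·p_2·(x_2−3) = 0.2·p_1·(x_1−8).
Substituting into the budget: x_1* = 8 + 0.8·(m − 8·p_1 − 3·p_2)/p_1, and x_2* = 3 + 0.2·(…)/p_2.
Discretionary income = 42 − 8·4 − 3·2.5 = 2.5; x_2* = 3 + 0.2·2.5/2.5 = 3.2.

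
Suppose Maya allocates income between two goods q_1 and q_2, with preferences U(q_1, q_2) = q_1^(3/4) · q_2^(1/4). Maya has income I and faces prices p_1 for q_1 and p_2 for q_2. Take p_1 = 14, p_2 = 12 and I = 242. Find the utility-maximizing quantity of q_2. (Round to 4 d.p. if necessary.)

q_2* = 5.0417

Tangency: MRS = 3·q_2/q_1 = p_1/p_2.
Rearranging, p_2·q_2 = (1/3)·p_1·q_1. Substituting into the budget gives p_1·q_1·(1 + (1/3)) = I.
Demand: q_1*(p_1,p_2,I) = 0.75·I/p_1 and q_2* = 0.25·I/p_2.
At p_1=14, p_2=12, I=242: q_2* = 0.25·242/12 = 5.0417.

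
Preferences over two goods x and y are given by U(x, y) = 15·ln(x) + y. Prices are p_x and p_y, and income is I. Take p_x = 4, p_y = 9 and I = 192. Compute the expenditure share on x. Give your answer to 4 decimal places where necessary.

share on x = 0.7031

Set MRS = p_x/p_y: (15/x)/1 = p_x/p_y.
So x*(p_x,p_y) = 15·p_y/p_x, independent of income; and y* = (I − 15·p_y)/p_y.
At the given prices: x* = 15·9/4 = 33.75, and y* = 6.3333.
Expenditure on x: 4·33.75 = 135; share = 0.7031.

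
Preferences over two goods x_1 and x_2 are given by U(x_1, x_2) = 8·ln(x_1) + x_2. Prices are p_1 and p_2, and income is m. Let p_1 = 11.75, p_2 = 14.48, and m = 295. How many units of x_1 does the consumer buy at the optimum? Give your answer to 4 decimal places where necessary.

Set MRS = p_1/p_2: (8/x_1)/1 = p_1/p_2.
So x_1*(p_1,p_2) = 8·p_2/p_1, independent of income; and x_2* = (m − 8·p_2)/p_2.
At the given prices: x_1* = 8·14.48/11.75 = 9.8587.

x_1* = 9.8587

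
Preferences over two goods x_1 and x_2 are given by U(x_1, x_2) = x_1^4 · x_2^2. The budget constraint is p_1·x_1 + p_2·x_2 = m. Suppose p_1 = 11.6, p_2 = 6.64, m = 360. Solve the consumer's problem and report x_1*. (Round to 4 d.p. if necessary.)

MU_x_1/MU_x_2 = (4·x_2)/(2·x_1); tangency sets this equal to p_1/p_2.
So 4·p_2·x_2 = 2·p_1·x_1; combined with the budget, a share 2/3 of income goes to x_1.
Demand: x_1*(p_1,p_2,m) = 2/3·m/p_1 and x_2* = 1/3·m/p_2.
At p_1=11.6, p_2=6.64, m=360: x_1* = 2/3·360/11.6 = 20.6897.

x_1* = 20.6897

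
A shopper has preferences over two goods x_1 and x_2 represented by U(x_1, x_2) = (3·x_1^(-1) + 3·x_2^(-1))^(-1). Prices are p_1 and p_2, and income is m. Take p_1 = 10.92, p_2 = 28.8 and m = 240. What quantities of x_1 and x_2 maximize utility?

MU_x_1 ∝ 3·x_1^(-2), MU_x_2 ∝ 3·x_2^(-2), so MRS = (x_2/x_1)^(2) = p_1/p_2.
Hence x_2/x_1 = (p_1/p_2)^(1/(2)), i.e. raised to the 0.5 power.
Substitute x_2 = (x_2/x_1)·x_1 into the budget: x_1* = m/(p_1 + p_2·(x_2/x_1)).
Numerically x_2/x_1 = 0.615765, so x_1* = 240/(10.92 + 28.8·0.615765) = 8.3758 and x_2* = 0.615765·8.3758 = 5.1575.

x_1* = 8.3758, x_2* = 5.1575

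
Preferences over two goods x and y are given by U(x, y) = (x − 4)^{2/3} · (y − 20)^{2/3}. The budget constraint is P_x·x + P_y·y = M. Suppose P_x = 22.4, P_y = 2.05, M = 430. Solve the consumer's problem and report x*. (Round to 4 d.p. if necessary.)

Substituting into the budget: x* = 4 + 0.5·(M − 4·P_x − 20·P_y)/P_x, and y* = 20 + 0.5·(…)/P_y.
Discretionary income = 430 − 4·22.4 − 20·2.05 = 299.4; x* = 4 + 0.5·299.4/22.4 = 10.683.

x* = 10.683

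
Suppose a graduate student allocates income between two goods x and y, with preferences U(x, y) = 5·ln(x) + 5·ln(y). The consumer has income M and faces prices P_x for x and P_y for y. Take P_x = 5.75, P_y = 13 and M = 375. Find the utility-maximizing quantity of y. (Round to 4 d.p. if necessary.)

MU_x/MU_y = (5·y)/(5·x); tangency sets this equal to P_x/P_y.
Rearranging, P_y·y = P_x·x. Substituting into the budget gives P_x·x·(1 + 1) = M.
Demand: x*(P_x,P_y,M) = 0.5·M/P_x and y* = 0.5·M/P_y.
At P_x=5.75, P_y=13, M=375: y* = 0.5·375/13 = 14.4231.

y* = 14.4231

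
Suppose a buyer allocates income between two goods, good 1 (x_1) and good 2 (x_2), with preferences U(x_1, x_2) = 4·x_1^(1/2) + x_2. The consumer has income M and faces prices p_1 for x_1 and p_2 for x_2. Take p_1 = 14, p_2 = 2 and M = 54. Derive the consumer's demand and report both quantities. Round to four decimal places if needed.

x_1* = 0.0816, x_2* = 26.4286

Thus x_1* = (2·p_2/p_1)² — independent of M — with the rest of income spent on x_2.
Plugging in: x_1* = (2·2/14)² = 0.0816, x_2* = 26.4286.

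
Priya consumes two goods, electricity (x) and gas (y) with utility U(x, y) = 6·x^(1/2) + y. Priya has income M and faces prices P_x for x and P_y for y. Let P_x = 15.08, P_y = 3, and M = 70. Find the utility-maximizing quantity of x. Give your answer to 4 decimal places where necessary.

x* = 0.3562

Set MRS = P_x/P_y: 3·x^(−1/2) = P_x/P_y.
Solve: √x = 3·P_y/P_x, so x*(P_x,P_y) = (3·P_y/P_x)², and y* = (M − P_x·x*)/P_y.
Plugging in: x* = (3·3/15.08)² = 0.3562.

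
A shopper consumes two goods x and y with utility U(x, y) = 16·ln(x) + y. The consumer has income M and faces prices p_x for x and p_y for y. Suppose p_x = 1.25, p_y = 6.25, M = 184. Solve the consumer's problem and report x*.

Set MRS = p_x/p_y: (16/x)/1 = p_x/p_y.
So x*(p_x,p_y) = 16·p_y/p_x, independent of income; and y* = (M − 16·p_y)/p_y.
At the given prices: x* = 16·6.25/1.25 = 80.

x* = 80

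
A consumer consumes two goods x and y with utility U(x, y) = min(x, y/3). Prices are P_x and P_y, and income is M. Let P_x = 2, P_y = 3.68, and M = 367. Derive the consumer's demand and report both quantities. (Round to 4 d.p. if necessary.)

Leontief preferences: the optimum is at the kink where x/1 = y/3, i.e. y = 3·x.
Budget: P_x·x + P_y·3·x = M, so (P_x + 3·P_y)·x = M.
Demand: x*(P_x,P_y,M) = M/(P_x + 3·P_y), y* = 3·M/(P_x + 3·P_y).
Here 2 + 3·3.68 = 13.04, giving x* = 28.1442 and y* = 84.4325.

x* = 28.1442, y* = 84.4325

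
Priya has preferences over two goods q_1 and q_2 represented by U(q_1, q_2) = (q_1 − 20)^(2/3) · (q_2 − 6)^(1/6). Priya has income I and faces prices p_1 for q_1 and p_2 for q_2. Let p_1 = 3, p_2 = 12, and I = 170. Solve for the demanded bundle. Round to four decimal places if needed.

MRS = 4·(q_2−6)/(q_1−20). Tangency with p_1/p_2 gives q_2−6 = (1/4)·(p_1/p_2)·(q_1−20).
Substituting into the budget: q_1* = 20 + 0.8·(I − 20·p_1 − 6·p_2)/p_1, and q_2* = 6 + 0.2·(…)/p_2.
Discretionary income = 170 − 20·3 − 6·12 = 38; q_1* = 20 + 0.8·38/3 = 30.1333; q_2* = 6 + 0.2·38/12 = 6.6333.

q_1* = 30.1333, q_2* = 6.6333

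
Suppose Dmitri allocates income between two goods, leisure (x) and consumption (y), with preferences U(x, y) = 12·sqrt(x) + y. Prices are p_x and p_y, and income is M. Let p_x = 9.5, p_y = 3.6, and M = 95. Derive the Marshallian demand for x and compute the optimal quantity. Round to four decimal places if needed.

x* = 5.1696

MU_x = 6/√x, MU_y = 1. Tangency: 6/√x = p_x/p_y.
Solve: √x = 6·p_y/p_x, so x*(p_x,p_y) = (6·p_y/p_x)², and y* = (M − p_x·x*)/p_y.
Plugging in: x* = (6·3.6/9.5)² = 5.1696.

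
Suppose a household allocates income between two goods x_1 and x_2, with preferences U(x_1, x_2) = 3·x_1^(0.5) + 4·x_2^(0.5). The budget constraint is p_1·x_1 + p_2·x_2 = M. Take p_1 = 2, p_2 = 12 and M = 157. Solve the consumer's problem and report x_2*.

x_2* = 2.9905

MU_x_1 ∝ 3·x_1^(-0.5), MU_x_2 ∝ 4·x_2^(-0.5), so MRS = (3/4)·(x_2/x_1)^(0.5) = p_1/p_2.
Solve for the ratio: x_2/x_1 = [(4/3)·p_1/p_2]^(2).
Substitute x_2 = (x_2/x_1)·x_1 into the budget: x_1* = M/(p_1 + p_2·(x_2/x_1)).
Numerically x_2/x_1 = 0.049383, so x_1* = 157/(2 + 12·0.049383) = 60.5571 and x_2* = 0.049383·60.5571 = 2.9905.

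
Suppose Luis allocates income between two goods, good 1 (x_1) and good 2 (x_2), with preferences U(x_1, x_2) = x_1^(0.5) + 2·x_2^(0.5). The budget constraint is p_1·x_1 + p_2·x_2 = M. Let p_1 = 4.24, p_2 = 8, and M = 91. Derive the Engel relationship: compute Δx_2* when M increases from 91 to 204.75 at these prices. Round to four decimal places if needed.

MRS = MU_x_1/MU_x_2 = (1/2)·(x_2/x_1)^(0.5). Set equal to p_1/p_2.
Hence x_2/x_1 = (2·p_1/p_2)^(1/(0.5)), i.e. raised to the 2 power.
With the ratio pinned down, the budget gives x_1* = M/(p_1 + p_2·(x_2/x_1)) and x_2* = (x_2/x_1)·x_1*.
Numerically x_2/x_1 = 1.1236, so x_1* = 91/(4.24 + 8·1.1236) = 6.8789 and x_2* = 1.1236·6.8789 = 7.7292.
At M' = 204.75: x_2* = 17.3906. Change: 17.3906 − 7.7292 = 9.6615.

Δx_2* = 9.6615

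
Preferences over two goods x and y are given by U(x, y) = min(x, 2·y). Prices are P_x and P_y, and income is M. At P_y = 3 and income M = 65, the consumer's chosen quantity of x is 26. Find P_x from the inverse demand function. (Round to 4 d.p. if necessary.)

Leontief preferences: the optimum is at the kink where x/2 = y/1, i.e. y = (1/2)·x.
Budget: P_x·x + P_y·(1/2)·x = M, so (2·P_x + P_y)·x = 2·M.
Demand: x*(P_x,P_y,M) = 2·M/(2·P_x + P_y), y* = M/(2·P_x + P_y).
Set x* = 26 in the demand function and solve for P_x: P_x = 1.

P_x = 1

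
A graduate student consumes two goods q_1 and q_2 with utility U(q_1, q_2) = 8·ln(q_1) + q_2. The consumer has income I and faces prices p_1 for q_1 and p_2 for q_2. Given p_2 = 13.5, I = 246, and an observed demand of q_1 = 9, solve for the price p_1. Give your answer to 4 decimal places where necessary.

Set MRS = p_1/p_2: (8/q_1)/1 = p_1/p_2.
So q_1*(p_1,p_2) = 8·p_2/p_1, independent of income; and q_2* = (I − 8·p_2)/p_2.
Set q_1* = 9 in the demand function and solve for p_1: p_1 = 12.

p_1 = 12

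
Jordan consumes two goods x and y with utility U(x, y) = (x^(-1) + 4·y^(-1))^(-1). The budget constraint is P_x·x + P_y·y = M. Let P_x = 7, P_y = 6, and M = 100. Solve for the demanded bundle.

x* = 5.0096, y* = 10.8221

MU_x ∝ x^(-2), MU_y ∝ 4·y^(-2), so MRS = (1/4)·(y/x)^(2) = P_x/P_y.
Hence y/x = (4·P_x/P_y)^(1/(2)), i.e. raised to the 0.5 power.
With the ratio pinned down, the budget gives x* = M/(P_x + P_y·(y/x)) and y* = (y/x)·x*.
Numerically y/x = 2.160247, so x* = 100/(7 + 6·2.160247) = 5.0096 and y* = 2.160247·5.0096 = 10.8221.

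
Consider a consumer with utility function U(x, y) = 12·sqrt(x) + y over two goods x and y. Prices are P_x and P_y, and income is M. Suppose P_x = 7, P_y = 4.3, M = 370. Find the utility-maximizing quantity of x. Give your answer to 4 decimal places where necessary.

x* = 13.5845

Solve: √x = 6·P_y/P_x, so x*(P_x,P_y) = (6·P_y/P_x)², and y* = (M − P_x·x*)/P_y.
Plugging in: x* = (6·4.3/7)² = 13.5845.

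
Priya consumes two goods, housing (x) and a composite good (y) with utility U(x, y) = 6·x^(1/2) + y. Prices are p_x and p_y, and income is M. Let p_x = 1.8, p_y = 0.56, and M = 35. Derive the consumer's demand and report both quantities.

Utility is quasi-linear in y; the FOC for x is 3/√x = p_x/p_y.
Thus x* = (3·p_y/p_x)² — independent of M — with the rest of income spent on y.
Plugging in: x* = (3·0.56/1.8)² = 0.8711, y* = 59.7.

x* = 0.8711, y* = 59.7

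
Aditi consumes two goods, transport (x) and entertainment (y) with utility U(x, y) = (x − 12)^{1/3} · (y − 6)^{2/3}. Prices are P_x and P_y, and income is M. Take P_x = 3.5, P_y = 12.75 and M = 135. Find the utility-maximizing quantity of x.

After buying the subsistence bundle (12, 6), a share 1/3 of the remaining income goes to x: x* = 12 + 1/3·(M − 12P_x − 6P_y)/P_x.
Discretionary income = 135 − 12·3.5 − 6·12.75 = 16.5; x* = 12 + 1/3·16.5/3.5 = 13.5714.

x* = 13.5714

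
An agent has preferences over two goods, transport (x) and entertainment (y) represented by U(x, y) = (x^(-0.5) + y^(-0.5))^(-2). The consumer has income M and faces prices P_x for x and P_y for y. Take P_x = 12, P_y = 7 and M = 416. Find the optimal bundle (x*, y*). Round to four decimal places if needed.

x* = 18.8863, y* = 27.0521

Numerically y/x = 1.432371, so x* = 416/(12 + 7·1.432371) = 18.8863 and y* = 1.432371·18.8863 = 27.0521.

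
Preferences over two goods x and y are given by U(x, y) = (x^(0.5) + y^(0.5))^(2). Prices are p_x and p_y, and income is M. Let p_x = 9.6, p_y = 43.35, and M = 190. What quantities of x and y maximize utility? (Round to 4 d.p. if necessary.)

With the ratio pinned down, the budget gives x* = M/(p_x + p_y·(y/x)) and y* = (y/x)·x*.
Numerically y/x = 0.049042, so x* = 190/(9.6 + 43.35·0.049042) = 16.2034 and y* = 0.049042·16.2034 = 0.7946.

x* = 16.2034, y* = 0.7946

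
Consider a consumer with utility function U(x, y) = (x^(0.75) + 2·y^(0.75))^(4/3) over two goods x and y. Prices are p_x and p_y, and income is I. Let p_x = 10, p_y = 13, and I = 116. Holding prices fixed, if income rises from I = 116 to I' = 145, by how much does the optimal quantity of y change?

Δy* = 1.9614

Numerically y/x = 5.602045, so x* = 116/(10 + 13·5.602045) = 1.4005 and y* = 5.602045·1.4005 = 7.8458.
At I' = 145: y* = 9.8072. Change: 9.8072 − 7.8458 = 1.9614.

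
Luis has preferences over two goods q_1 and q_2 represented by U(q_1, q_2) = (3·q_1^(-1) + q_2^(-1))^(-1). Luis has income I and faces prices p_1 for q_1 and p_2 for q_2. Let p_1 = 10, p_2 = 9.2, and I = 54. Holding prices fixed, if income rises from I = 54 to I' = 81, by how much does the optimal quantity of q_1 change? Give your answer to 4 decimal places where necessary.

Δq_1* = 1.7377

From the CES first-order condition, 3·(q_2/q_1)^(2) = p_1/p_2.
Solve for the ratio: q_2/q_1 = [(1/3)·p_1/p_2]^(0.5).
With the ratio pinned down, the budget gives q_1* = I/(p_1 + p_2·(q_2/q_1)) and q_2* = (q_2/q_1)·q_1*.
Numerically q_2/q_1 = 0.601929, so q_1* = 54/(10 + 9.2·0.601929) = 3.4754.
At I' = 81: q_1* = 5.2131. Change: 5.2131 − 3.4754 = 1.7377.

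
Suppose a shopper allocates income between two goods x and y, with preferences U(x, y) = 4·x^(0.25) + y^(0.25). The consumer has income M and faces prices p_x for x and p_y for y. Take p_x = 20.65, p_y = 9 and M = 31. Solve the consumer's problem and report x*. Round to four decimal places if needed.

x* = 1.243

MU_x ∝ 4·x^(-0.75), MU_y ∝ y^(-0.75), so MRS = 4·(y/x)^(0.75) = p_x/p_y.
Hence y/x = ((1/4)·p_x/p_y)^(1/(0.75)), i.e. raised to the 4/3 power.
With the ratio pinned down, the budget gives x* = M/(p_x + p_y·(y/x)) and y* = (y/x)·x*.
Numerically y/x = 0.476603, so x* = 31/(20.65 + 9·0.476603) = 1.243.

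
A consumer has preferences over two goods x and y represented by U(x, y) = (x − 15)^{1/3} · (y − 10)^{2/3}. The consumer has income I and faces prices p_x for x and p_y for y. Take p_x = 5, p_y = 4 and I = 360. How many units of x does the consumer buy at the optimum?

MRS = (1/2)·(y−10)/(x−15). Tangency with p_x/p_y gives y−10 = 2·(p_x/p_y)·(x−15).
Substituting into the budget: x* = 15 + 1/3·(I − 15·p_x − 10·p_y)/p_x, and y* = 10 + 2/3·(…)/p_y.
Discretionary income = 360 − 15·5 − 10·4 = 245; x* = 15 + 1/3·245/5 = 31.3333.

x* = 31.3333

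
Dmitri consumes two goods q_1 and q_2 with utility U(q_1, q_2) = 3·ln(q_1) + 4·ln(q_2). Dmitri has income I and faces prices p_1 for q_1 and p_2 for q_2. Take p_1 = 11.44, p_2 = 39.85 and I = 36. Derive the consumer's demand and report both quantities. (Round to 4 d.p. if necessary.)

q_1* = 1.3487, q_2* = 0.5162

Tangency: MRS = (3/4)·q_2/q_1 = p_1/p_2.
So 3·p_2·q_2 = 4·p_1·q_1; combined with the budget, a share 3/7 of income goes to q_1.
Demand: q_1*(p_1,p_2,I) = 3/7·I/p_1 and q_2* = 4/7·I/p_2.
At p_1=11.44, p_2=39.85, I=36: q_1* = 3/7·36/11.44 = 1.3487, q_2* = 0.5162.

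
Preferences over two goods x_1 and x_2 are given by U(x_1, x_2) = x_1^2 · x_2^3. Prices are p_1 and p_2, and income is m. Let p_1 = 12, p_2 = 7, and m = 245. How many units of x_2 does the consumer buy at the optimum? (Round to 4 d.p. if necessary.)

The MRS is (2/3)·x_2/x_1. Set MRS = p_1/p_2.
Rearranging, p_2·x_2 = (3/2)·p_1·x_1. Substituting into the budget gives p_1·x_1·(1 + (3/2)) = m.
Demand: x_1*(p_1,p_2,m) = 0.4·m/p_1 and x_2* = 0.6·m/p_2.
At p_1=12, p_2=7, m=245: x_2* = 0.6·245/7 = 21.

x_2* = 21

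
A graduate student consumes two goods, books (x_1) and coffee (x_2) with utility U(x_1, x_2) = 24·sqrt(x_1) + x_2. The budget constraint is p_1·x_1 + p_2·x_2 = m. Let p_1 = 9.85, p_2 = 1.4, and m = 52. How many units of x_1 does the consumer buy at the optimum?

Set MRS = p_1/p_2: 12·x_1^(−1/2) = p_1/p_2.
Thus x_1* = (12·p_2/p_1)² — independent of m — with the rest of income spent on x_2.
Plugging in: x_1* = (12·1.4/9.85)² = 2.909.

x_1* = 2.909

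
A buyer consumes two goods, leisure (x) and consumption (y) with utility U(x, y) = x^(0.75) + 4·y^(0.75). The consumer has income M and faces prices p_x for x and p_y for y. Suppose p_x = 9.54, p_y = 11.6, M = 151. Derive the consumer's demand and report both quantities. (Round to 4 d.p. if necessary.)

Numerically y/x = 117.11203, so x* = 151/(9.54 + 11.6·117.11203) = 0.1104 and y* = 117.11203·0.1104 = 12.9265.

x* = 0.1104, y* = 12.9265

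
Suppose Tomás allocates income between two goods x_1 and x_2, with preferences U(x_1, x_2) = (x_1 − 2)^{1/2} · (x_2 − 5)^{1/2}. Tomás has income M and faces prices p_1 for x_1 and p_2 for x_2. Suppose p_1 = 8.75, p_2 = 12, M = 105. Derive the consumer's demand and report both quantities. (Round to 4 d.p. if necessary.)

x_1* = 3.5714, x_2* = 6.1458

This is Cobb-Douglas in (x_1−2, x_2−5): tangency gives 0.5·p_2·(x_2−5) = 0.5·p_1·(x_1−2).
After buying the subsistence bundle (2, 5), a share 0.5 of the remaining income goes to x_1: x_1* = 2 + 0.5·(M − 2p_1 − 5p_2)/p_1.
Discretionary income = 105 − 2·8.75 − 5·12 = 27.5; x_1* = 2 + 0.5·27.5/8.75 = 3.5714; x_2* = 5 + 0.5·27.5/12 = 6.1458.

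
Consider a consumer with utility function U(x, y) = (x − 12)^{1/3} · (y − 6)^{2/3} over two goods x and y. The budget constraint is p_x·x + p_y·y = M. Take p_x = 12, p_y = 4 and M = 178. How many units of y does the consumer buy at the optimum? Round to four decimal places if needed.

y* = 7.6667

Discretionary income = 178 − 12·12 − 6·4 = 10; y* = 6 + 2/3·10/4 = 7.6667.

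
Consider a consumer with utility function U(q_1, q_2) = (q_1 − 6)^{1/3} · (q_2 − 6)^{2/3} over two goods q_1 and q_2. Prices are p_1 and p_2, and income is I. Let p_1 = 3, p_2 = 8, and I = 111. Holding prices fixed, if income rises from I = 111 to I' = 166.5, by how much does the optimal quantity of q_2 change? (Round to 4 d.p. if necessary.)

Δq_2* = 4.625

MRS = (1/2)·(q_2−6)/(q_1−6). Tangency with p_1/p_2 gives q_2−6 = 2·(p_1/p_2)·(q_1−6).
After buying the subsistence bundle (6, 6), a share 1/3 of the remaining income goes to q_1: q_1* = 6 + 1/3·(I − 6p_1 − 6p_2)/p_1.
Discretionary income = 111 − 6·3 − 6·8 = 45; q_2* = 6 + 2/3·45/8 = 9.75.
At I' = 166.5: q_2* = 14.375. Change: 14.375 − 9.75 = 4.625.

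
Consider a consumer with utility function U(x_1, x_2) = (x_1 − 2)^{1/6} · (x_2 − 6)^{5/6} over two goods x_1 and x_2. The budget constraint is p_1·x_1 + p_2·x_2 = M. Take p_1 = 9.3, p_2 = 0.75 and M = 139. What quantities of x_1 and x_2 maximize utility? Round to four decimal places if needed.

After buying the subsistence bundle (2, 6), a share 1/6 of the remaining income goes to x_1: x_1* = 2 + 1/6·(M − 2p_1 − 6p_2)/p_1.
Discretionary income = 139 − 2·9.3 − 6·0.75 = 115.9; x_1* = 2 + 1/6·115.9/9.3 = 4.0771; x_2* = 6 + 5/6·115.9/0.75 = 134.7778.

x_1* = 4.0771, x_2* = 134.7778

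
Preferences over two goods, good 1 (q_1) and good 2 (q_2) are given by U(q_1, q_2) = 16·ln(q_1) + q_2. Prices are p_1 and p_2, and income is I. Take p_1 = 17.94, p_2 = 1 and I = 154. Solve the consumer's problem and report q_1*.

So q_1*(p_1,p_2) = 16·p_2/p_1, independent of income; and q_2* = (I − 16·p_2)/p_2.
At the given prices: q_1* = 16·1/17.94 = 0.8919.

q_1* = 0.8919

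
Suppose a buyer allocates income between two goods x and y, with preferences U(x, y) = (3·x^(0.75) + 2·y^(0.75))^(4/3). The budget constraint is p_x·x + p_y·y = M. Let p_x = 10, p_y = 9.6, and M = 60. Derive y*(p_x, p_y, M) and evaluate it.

MRS = MU_x/MU_y = (3/2)·(y/x)^(0.25). Set equal to p_x/p_y.
Hence y/x = ((2/3)·p_x/p_y)^(1/(0.25)), i.e. raised to the 4 power.
With the ratio pinned down, the budget gives x* = M/(p_x + p_y·(y/x)) and y* = (y/x)·x*.
Numerically y/x = 0.232568, so x* = 60/(10 + 9.6·0.232568) = 4.9049 and y* = 0.232568·4.9049 = 1.1407.

y* = 1.1407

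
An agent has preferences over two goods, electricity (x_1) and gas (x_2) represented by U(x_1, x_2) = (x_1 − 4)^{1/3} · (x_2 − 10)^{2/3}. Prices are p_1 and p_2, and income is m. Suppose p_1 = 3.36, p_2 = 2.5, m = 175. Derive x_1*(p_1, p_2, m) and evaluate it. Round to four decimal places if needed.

x_1* = 17.5476

This is Cobb-Douglas in (x_1−4, x_2−10): tangency gives 1/3·p_2·(x_2−10) = 2/3·p_1·(x_1−4).
After buying the subsistence bundle (4, 10), a share 1/3 of the remaining income goes to x_1: x_1* = 4 + 1/3·(m − 4p_1 − 10p_2)/p_1.
Discretionary income = 175 − 4·3.36 − 10·2.5 = 136.56; x_1* = 4 + 1/3·136.56/3.36 = 17.5476.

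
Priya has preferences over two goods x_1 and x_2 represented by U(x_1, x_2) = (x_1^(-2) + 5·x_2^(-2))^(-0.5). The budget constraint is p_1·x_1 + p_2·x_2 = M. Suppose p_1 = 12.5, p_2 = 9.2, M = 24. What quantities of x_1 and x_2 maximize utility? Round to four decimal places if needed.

MU_x_1 ∝ x_1^(-3), MU_x_2 ∝ 5·x_2^(-3), so MRS = (1/5)·(x_2/x_1)^(3) = p_1/p_2.
Solve for the ratio: x_2/x_1 = [5·p_1/p_2]^(1/3).
With the ratio pinned down, the budget gives x_1* = M/(p_1 + p_2·(x_2/x_1)) and x_2* = (x_2/x_1)·x_1*.
Numerically x_2/x_1 = 1.893931, so x_1* = 24/(12.5 + 9.2·1.893931) = 0.802 and x_2* = 1.893931·0.802 = 1.519.

x_1* = 0.802, x_2* = 1.519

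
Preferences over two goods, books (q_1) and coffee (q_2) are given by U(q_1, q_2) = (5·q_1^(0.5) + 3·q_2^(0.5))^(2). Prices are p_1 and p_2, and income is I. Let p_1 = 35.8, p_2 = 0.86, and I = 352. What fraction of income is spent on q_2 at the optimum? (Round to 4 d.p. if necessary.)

share on q_2 = 0.9374

MU_q_1 ∝ 5·q_1^(-0.5), MU_q_2 ∝ 3·q_2^(-0.5), so MRS = (5/3)·(q_2/q_1)^(0.5) = p_1/p_2.
Solve for the ratio: q_2/q_1 = [(3/5)·p_1/p_2]^(2).
With the ratio pinned down, the budget gives q_1* = I/(p_1 + p_2·(q_2/q_1)) and q_2* = (q_2/q_1)·q_1*.
Numerically q_2/q_1 = 623.83775, so q_1* = 352/(35.8 + 0.86·623.83775) = 0.6151 and q_2* = 623.83775·0.6151 = 383.6986.
Expenditure on q_2: 0.86·383.6986 = 329.9808; share = 0.9374.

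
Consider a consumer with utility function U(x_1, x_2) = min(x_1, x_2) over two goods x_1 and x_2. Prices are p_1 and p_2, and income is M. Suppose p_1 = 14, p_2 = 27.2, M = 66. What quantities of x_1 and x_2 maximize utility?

x_1* = 1.6019, x_2* = 1.6019

Leontief preferences: the optimum is at the kink where x_1/1 = x_2/1, i.e. x_2 = x_1.
Budget: p_1·x_1 + p_2·x_1 = M, so (p_1 + p_2)·x_1 = M.
Demand: x_1*(p_1,p_2,M) = M/(p_1 + p_2), x_2* = M/(p_1 + p_2).
Here 14 + 27.2 = 41.2, giving x_1* = 1.6019 and x_2* = 1.6019.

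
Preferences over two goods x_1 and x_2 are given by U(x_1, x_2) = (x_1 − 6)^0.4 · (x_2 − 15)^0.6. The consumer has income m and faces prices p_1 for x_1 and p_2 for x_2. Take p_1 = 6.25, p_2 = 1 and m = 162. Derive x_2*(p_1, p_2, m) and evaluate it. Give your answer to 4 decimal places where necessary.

x_2* = 80.7

This is Cobb-Douglas in (x_1−6, x_2−15): tangency gives 0.4·p_2·(x_2−15) = 0.6·p_1·(x_1−6).
After buying the subsistence bundle (6, 15), a share 0.4 of the remaining income goes to x_1: x_1* = 6 + 0.4·(m − 6p_1 − 15p_2)/p_1.
Discretionary income = 162 − 6·6.25 − 15·1 = 109.5; x_2* = 15 + 0.6·109.5/1 = 80.7.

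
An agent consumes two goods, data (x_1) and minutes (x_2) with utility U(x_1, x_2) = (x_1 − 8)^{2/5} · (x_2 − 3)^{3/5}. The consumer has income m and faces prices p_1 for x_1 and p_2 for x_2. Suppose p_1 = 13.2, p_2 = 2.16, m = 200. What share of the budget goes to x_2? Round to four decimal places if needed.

Let x_1' = x_1−8, x_2' = x_2−3. MRS = (2/3)·x_2'/x_1' = p_1/p_2.
After buying the subsistence bundle (8, 3), a share 0.4 of the remaining income goes to x_1: x_1* = 8 + 0.4·(m − 8p_1 − 3p_2)/p_1.
Discretionary income = 200 − 8·13.2 − 3·2.16 = 87.92; x_1* = 8 + 0.4·87.92/13.2 = 10.6642; x_2* = 3 + 0.6·87.92/2.16 = 27.4222.
Expenditure on x_2: 2.16·27.4222 = 59.232; share = 0.2962.

share on x_2 = 0.2962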